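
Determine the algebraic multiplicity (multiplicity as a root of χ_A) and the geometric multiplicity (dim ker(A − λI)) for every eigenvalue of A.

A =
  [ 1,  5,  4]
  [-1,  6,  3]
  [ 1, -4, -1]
λ = 2: alg = 3, geom = 1

Step 1 — factor the characteristic polynomial to read off the algebraic multiplicities:
  χ_A(x) = (x - 2)^3

Step 2 — compute geometric multiplicities via the rank-nullity identity g(λ) = n − rank(A − λI):
  rank(A − (2)·I) = 2, so dim ker(A − (2)·I) = n − 2 = 1

Summary:
  λ = 2: algebraic multiplicity = 3, geometric multiplicity = 1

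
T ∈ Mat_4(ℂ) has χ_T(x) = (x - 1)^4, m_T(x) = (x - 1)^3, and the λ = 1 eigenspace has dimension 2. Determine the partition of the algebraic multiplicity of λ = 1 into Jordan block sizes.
Block sizes for λ = 1: [3, 1]

Step 1 — from the characteristic polynomial, algebraic multiplicity of λ = 1 is 4. From dim ker(T − (1)·I) = 2, there are exactly 2 Jordan blocks for λ = 1.
Step 2 — from the minimal polynomial, the factor (x − 1)^3 tells us the largest block for λ = 1 has size 3.
Step 3 — with total size 4, 2 blocks, and largest block 3, the block sizes (in nonincreasing order) are [3, 1].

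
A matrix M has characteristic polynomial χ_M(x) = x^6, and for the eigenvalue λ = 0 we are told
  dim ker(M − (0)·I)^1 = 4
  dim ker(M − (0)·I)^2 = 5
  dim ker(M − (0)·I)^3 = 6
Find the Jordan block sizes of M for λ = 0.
Block sizes for λ = 0: [3, 1, 1, 1]

From the dimensions of kernels of powers, the number of Jordan blocks of size at least j is d_j − d_{j−1} where d_j = dim ker(N^j) (with d_0 = 0). Computing the differences gives [4, 1, 1].
The number of blocks of size exactly k is (#blocks of size ≥ k) − (#blocks of size ≥ k + 1), so the partition is: 3 block(s) of size 1, 1 block(s) of size 3.
In nonincreasing order the block sizes are [3, 1, 1, 1].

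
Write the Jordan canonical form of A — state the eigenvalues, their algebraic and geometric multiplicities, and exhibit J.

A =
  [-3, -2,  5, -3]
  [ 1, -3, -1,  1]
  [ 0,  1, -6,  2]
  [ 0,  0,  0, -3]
J_3(-4) ⊕ J_1(-3)

The characteristic polynomial is
  det(x·I − A) = x^4 + 15*x^3 + 84*x^2 + 208*x + 192 = (x + 3)*(x + 4)^3

Eigenvalues and multiplicities (the geometric multiplicity of λ is n − rank(A − λI), which equals the number of Jordan blocks for λ):
  λ = -4: algebraic multiplicity = 3, geometric multiplicity = 1
  λ = -3: algebraic multiplicity = 1, geometric multiplicity = 1

Determining the block sizes for each eigenvalue:
  λ = -4: one block (gm = 1), so the single block has size am = 3 → block sizes [3]
  λ = -3: one block (gm = 1), so the single block has size am = 1 → block sizes [1]

Assembling the blocks gives a Jordan form
J =
  [-4,  1,  0,  0]
  [ 0, -4,  1,  0]
  [ 0,  0, -4,  0]
  [ 0,  0,  0, -3]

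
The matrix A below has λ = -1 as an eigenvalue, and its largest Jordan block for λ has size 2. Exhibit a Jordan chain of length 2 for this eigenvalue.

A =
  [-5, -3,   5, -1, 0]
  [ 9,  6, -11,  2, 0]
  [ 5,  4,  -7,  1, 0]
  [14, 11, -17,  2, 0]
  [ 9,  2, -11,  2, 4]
A Jordan chain for λ = -1 of length 2:
v_1 = (-4, 9, 5, 14, 9)ᵀ
v_2 = (1, 0, 0, 0, 0)ᵀ

Let N = A − (-1)·I. We want v_2 with N^2 v_2 = 0 but N^1 v_2 ≠ 0; then v_{j-1} := N · v_j for j = 2, …, 2.

Pick v_2 = (1, 0, 0, 0, 0)ᵀ.
Then v_1 = N · v_2 = (-4, 9, 5, 14, 9)ᵀ.

Sanity check: (A − (-1)·I) v_1 = (0, 0, 0, 0, 0)ᵀ = 0. ✓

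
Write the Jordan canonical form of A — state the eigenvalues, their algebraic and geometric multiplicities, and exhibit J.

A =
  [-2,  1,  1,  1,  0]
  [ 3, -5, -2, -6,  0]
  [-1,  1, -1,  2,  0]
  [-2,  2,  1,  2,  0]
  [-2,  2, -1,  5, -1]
J_2(-2) ⊕ J_2(-1) ⊕ J_1(-1)

The characteristic polynomial is
  det(x·I − A) = x^5 + 7*x^4 + 19*x^3 + 25*x^2 + 16*x + 4 = (x + 1)^3*(x + 2)^2

Eigenvalues and multiplicities (the geometric multiplicity of λ is n − rank(A − λI), which equals the number of Jordan blocks for λ):
  λ = -2: algebraic multiplicity = 2, geometric multiplicity = 1
  λ = -1: algebraic multiplicity = 3, geometric multiplicity = 2

Determining the block sizes for each eigenvalue:
  λ = -2: one block (gm = 1), so the single block has size am = 2 → block sizes [2]
  λ = -1: 2 blocks summing to 3 forces exactly one block of size 2 and the rest size 1 → block sizes [2, 1]

Assembling the blocks gives a Jordan form
J =
  [-2,  1,  0,  0,  0]
  [ 0, -2,  0,  0,  0]
  [ 0,  0, -1,  1,  0]
  [ 0,  0,  0, -1,  0]
  [ 0,  0,  0,  0, -1]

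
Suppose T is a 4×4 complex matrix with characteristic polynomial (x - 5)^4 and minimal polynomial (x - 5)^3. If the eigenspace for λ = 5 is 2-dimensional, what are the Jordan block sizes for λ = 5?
Block sizes for λ = 5: [3, 1]

Step 1 — from the characteristic polynomial, algebraic multiplicity of λ = 5 is 4. From dim ker(T − (5)·I) = 2, there are exactly 2 Jordan blocks for λ = 5.
Step 2 — from the minimal polynomial, the factor (x − 5)^3 tells us the largest block for λ = 5 has size 3.
Step 3 — with total size 4, 2 blocks, and largest block 3, the block sizes (in nonincreasing order) are [3, 1].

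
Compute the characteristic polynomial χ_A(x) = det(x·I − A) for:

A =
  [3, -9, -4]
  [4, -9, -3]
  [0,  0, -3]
x^3 + 9*x^2 + 27*x + 27

Expanding det(x·I − A) (e.g. by cofactor expansion or by noting that A is similar to its Jordan form J, which has the same characteristic polynomial as A) gives
  χ_A(x) = x^3 + 9*x^2 + 27*x + 27
which factors as (x + 3)^3. The eigenvalues (with algebraic multiplicities) are λ = -3 with multiplicity 3.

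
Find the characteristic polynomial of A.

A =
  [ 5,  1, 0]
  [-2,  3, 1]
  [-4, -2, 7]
x^3 - 15*x^2 + 75*x - 125

Expanding det(x·I − A) (e.g. by cofactor expansion or by noting that A is similar to its Jordan form J, which has the same characteristic polynomial as A) gives
  χ_A(x) = x^3 - 15*x^2 + 75*x - 125
which factors as (x - 5)^3. The eigenvalues (with algebraic multiplicities) are λ = 5 with multiplicity 3.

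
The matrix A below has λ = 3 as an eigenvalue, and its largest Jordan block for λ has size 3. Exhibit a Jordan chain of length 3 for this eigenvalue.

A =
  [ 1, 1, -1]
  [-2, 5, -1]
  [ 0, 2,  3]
A Jordan chain for λ = 3 of length 3:
v_1 = (2, 0, -4)ᵀ
v_2 = (-2, -2, 0)ᵀ
v_3 = (1, 0, 0)ᵀ

Let N = A − (3)·I. We want v_3 with N^3 v_3 = 0 but N^2 v_3 ≠ 0; then v_{j-1} := N · v_j for j = 3, …, 2.

Pick v_3 = (1, 0, 0)ᵀ.
Then v_2 = N · v_3 = (-2, -2, 0)ᵀ.
Then v_1 = N · v_2 = (2, 0, -4)ᵀ.

Sanity check: (A − (3)·I) v_1 = (0, 0, 0)ᵀ = 0. ✓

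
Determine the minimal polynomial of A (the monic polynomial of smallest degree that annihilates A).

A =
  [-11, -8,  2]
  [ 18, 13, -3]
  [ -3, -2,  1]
x^3 - 3*x^2 + 3*x - 1

The characteristic polynomial is χ_A(x) = (x - 1)^3, so the eigenvalues are known. The minimal polynomial is
  m_A(x) = Π_λ (x − λ)^{k_λ}
where k_λ is the size of the *largest* Jordan block for λ (equivalently, the smallest k with (A − λI)^k v = 0 for every generalised eigenvector v of λ).

  λ = 1: largest Jordan block has size 3, contributing (x − 1)^3

So m_A(x) = (x - 1)^3 = x^3 - 3*x^2 + 3*x - 1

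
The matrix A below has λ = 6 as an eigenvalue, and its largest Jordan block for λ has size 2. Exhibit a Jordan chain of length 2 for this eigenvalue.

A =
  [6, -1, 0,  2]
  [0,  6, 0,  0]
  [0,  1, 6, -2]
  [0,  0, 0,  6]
A Jordan chain for λ = 6 of length 2:
v_1 = (-1, 0, 1, 0)ᵀ
v_2 = (0, 1, 0, 0)ᵀ

Let N = A − (6)·I. We want v_2 with N^2 v_2 = 0 but N^1 v_2 ≠ 0; then v_{j-1} := N · v_j for j = 2, …, 2.

Pick v_2 = (0, 1, 0, 0)ᵀ.
Then v_1 = N · v_2 = (-1, 0, 1, 0)ᵀ.

Sanity check: (A − (6)·I) v_1 = (0, 0, 0, 0)ᵀ = 0. ✓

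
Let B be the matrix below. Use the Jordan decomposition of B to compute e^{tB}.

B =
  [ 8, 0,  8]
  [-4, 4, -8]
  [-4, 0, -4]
e^{tB} =
  [2*exp(4*t) - 1, 0, 2*exp(4*t) - 2]
  [1 - exp(4*t), exp(4*t), 2 - 2*exp(4*t)]
  [1 - exp(4*t), 0, 2 - exp(4*t)]

Strategy: write B = P · J · P⁻¹ where J is a Jordan canonical form, so e^{tB} = P · e^{tJ} · P⁻¹, and e^{tJ} can be computed block-by-block.

B has Jordan form
J =
  [0, 0, 0]
  [0, 4, 0]
  [0, 0, 4]
(up to reordering of blocks).

Per-block formulas:
  For a 1×1 block at λ = 0: exp(t · [0]) = [e^(0t)].
  For a 1×1 block at λ = 4: exp(t · [4]) = [e^(4t)].

After assembling e^{tJ} and conjugating by P, we get:

e^{tB} =
  [2*exp(4*t) - 1, 0, 2*exp(4*t) - 2]
  [1 - exp(4*t), exp(4*t), 2 - 2*exp(4*t)]
  [1 - exp(4*t), 0, 2 - exp(4*t)]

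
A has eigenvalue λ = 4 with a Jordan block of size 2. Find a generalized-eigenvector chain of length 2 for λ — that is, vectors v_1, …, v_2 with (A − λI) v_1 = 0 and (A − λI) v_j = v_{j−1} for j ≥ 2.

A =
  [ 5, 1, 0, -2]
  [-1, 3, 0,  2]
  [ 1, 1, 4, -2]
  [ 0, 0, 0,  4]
A Jordan chain for λ = 4 of length 2:
v_1 = (1, -1, 1, 0)ᵀ
v_2 = (1, 0, 0, 0)ᵀ

Let N = A − (4)·I. We want v_2 with N^2 v_2 = 0 but N^1 v_2 ≠ 0; then v_{j-1} := N · v_j for j = 2, …, 2.

Pick v_2 = (1, 0, 0, 0)ᵀ.
Then v_1 = N · v_2 = (1, -1, 1, 0)ᵀ.

Sanity check: (A − (4)·I) v_1 = (0, 0, 0, 0)ᵀ = 0. ✓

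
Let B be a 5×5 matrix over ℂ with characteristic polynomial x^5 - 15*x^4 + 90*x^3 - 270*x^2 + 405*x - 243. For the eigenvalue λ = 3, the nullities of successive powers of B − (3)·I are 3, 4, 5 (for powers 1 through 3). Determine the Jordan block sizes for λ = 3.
Block sizes for λ = 3: [3, 1, 1]

From the dimensions of kernels of powers, the number of Jordan blocks of size at least j is d_j − d_{j−1} where d_j = dim ker(N^j) (with d_0 = 0). Computing the differences gives [3, 1, 1].
The number of blocks of size exactly k is (#blocks of size ≥ k) − (#blocks of size ≥ k + 1), so the partition is: 2 block(s) of size 1, 1 block(s) of size 3.
In nonincreasing order the block sizes are [3, 1, 1].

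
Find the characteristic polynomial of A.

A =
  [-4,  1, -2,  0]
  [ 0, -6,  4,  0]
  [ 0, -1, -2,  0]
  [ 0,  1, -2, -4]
x^4 + 16*x^3 + 96*x^2 + 256*x + 256

Expanding det(x·I − A) (e.g. by cofactor expansion or by noting that A is similar to its Jordan form J, which has the same characteristic polynomial as A) gives
  χ_A(x) = x^4 + 16*x^3 + 96*x^2 + 256*x + 256
which factors as (x + 4)^4. The eigenvalues (with algebraic multiplicities) are λ = -4 with multiplicity 4.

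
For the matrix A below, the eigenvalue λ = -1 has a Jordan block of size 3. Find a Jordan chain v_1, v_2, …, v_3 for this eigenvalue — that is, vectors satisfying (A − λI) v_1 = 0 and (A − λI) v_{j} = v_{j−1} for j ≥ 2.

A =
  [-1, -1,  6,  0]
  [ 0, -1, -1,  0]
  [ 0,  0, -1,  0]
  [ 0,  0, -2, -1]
A Jordan chain for λ = -1 of length 3:
v_1 = (1, 0, 0, 0)ᵀ
v_2 = (6, -1, 0, -2)ᵀ
v_3 = (0, 0, 1, 0)ᵀ

Let N = A − (-1)·I. We want v_3 with N^3 v_3 = 0 but N^2 v_3 ≠ 0; then v_{j-1} := N · v_j for j = 3, …, 2.

Pick v_3 = (0, 0, 1, 0)ᵀ.
Then v_2 = N · v_3 = (6, -1, 0, -2)ᵀ.
Then v_1 = N · v_2 = (1, 0, 0, 0)ᵀ.

Sanity check: (A − (-1)·I) v_1 = (0, 0, 0, 0)ᵀ = 0. ✓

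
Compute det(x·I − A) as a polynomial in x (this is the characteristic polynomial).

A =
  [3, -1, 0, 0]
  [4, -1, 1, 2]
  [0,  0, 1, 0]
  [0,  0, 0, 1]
x^4 - 4*x^3 + 6*x^2 - 4*x + 1

Expanding det(x·I − A) (e.g. by cofactor expansion or by noting that A is similar to its Jordan form J, which has the same characteristic polynomial as A) gives
  χ_A(x) = x^4 - 4*x^3 + 6*x^2 - 4*x + 1
which factors as (x - 1)^4. The eigenvalues (with algebraic multiplicities) are λ = 1 with multiplicity 4.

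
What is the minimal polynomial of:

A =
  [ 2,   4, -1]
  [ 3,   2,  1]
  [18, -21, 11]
x^3 - 15*x^2 + 75*x - 125

The characteristic polynomial is χ_A(x) = (x - 5)^3, so the eigenvalues are known. The minimal polynomial is
  m_A(x) = Π_λ (x − λ)^{k_λ}
where k_λ is the size of the *largest* Jordan block for λ (equivalently, the smallest k with (A − λI)^k v = 0 for every generalised eigenvector v of λ).

  λ = 5: largest Jordan block has size 3, contributing (x − 5)^3

So m_A(x) = (x - 5)^3 = x^3 - 15*x^2 + 75*x - 125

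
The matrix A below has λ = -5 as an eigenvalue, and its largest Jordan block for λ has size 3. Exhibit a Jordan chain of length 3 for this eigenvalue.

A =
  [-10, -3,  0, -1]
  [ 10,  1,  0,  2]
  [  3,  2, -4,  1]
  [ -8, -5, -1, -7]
A Jordan chain for λ = -5 of length 3:
v_1 = (3, -6, 0, 3)ᵀ
v_2 = (-5, 10, 3, -8)ᵀ
v_3 = (1, 0, 0, 0)ᵀ

Let N = A − (-5)·I. We want v_3 with N^3 v_3 = 0 but N^2 v_3 ≠ 0; then v_{j-1} := N · v_j for j = 3, …, 2.

Pick v_3 = (1, 0, 0, 0)ᵀ.
Then v_2 = N · v_3 = (-5, 10, 3, -8)ᵀ.
Then v_1 = N · v_2 = (3, -6, 0, 3)ᵀ.

Sanity check: (A − (-5)·I) v_1 = (0, 0, 0, 0)ᵀ = 0. ✓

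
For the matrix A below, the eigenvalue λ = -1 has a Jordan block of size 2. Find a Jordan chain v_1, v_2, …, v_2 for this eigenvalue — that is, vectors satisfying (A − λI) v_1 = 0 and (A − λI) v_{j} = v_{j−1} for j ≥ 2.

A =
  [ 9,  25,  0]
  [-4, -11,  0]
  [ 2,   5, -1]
A Jordan chain for λ = -1 of length 2:
v_1 = (10, -4, 2)ᵀ
v_2 = (1, 0, 0)ᵀ

Let N = A − (-1)·I. We want v_2 with N^2 v_2 = 0 but N^1 v_2 ≠ 0; then v_{j-1} := N · v_j for j = 2, …, 2.

Pick v_2 = (1, 0, 0)ᵀ.
Then v_1 = N · v_2 = (10, -4, 2)ᵀ.

Sanity check: (A − (-1)·I) v_1 = (0, 0, 0)ᵀ = 0. ✓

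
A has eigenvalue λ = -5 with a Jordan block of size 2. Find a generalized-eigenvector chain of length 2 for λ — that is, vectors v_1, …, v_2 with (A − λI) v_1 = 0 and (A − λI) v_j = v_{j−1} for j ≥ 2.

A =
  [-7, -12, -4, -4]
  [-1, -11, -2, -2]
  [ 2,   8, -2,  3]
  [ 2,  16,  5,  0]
A Jordan chain for λ = -5 of length 2:
v_1 = (-2, -1, 2, 2)ᵀ
v_2 = (1, 0, 0, 0)ᵀ

Let N = A − (-5)·I. We want v_2 with N^2 v_2 = 0 but N^1 v_2 ≠ 0; then v_{j-1} := N · v_j for j = 2, …, 2.

Pick v_2 = (1, 0, 0, 0)ᵀ.
Then v_1 = N · v_2 = (-2, -1, 2, 2)ᵀ.

Sanity check: (A − (-5)·I) v_1 = (0, 0, 0, 0)ᵀ = 0. ✓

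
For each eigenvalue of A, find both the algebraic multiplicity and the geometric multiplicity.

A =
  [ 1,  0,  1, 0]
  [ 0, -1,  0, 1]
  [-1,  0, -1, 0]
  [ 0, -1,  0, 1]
λ = 0: alg = 4, geom = 2

Step 1 — factor the characteristic polynomial to read off the algebraic multiplicities:
  χ_A(x) = x^4

Step 2 — compute geometric multiplicities via the rank-nullity identity g(λ) = n − rank(A − λI):
  rank(A − (0)·I) = 2, so dim ker(A − (0)·I) = n − 2 = 2

Summary:
  λ = 0: algebraic multiplicity = 4, geometric multiplicity = 2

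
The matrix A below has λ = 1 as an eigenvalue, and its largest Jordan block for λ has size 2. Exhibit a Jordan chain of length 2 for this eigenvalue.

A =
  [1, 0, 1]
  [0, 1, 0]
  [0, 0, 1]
A Jordan chain for λ = 1 of length 2:
v_1 = (1, 0, 0)ᵀ
v_2 = (0, 0, 1)ᵀ

Let N = A − (1)·I. We want v_2 with N^2 v_2 = 0 but N^1 v_2 ≠ 0; then v_{j-1} := N · v_j for j = 2, …, 2.

Pick v_2 = (0, 0, 1)ᵀ.
Then v_1 = N · v_2 = (1, 0, 0)ᵀ.

Sanity check: (A − (1)·I) v_1 = (0, 0, 0)ᵀ = 0. ✓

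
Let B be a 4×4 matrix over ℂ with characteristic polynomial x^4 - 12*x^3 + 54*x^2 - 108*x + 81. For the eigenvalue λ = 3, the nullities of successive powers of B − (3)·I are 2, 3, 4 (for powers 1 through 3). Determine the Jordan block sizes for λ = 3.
Block sizes for λ = 3: [3, 1]

From the dimensions of kernels of powers, the number of Jordan blocks of size at least j is d_j − d_{j−1} where d_j = dim ker(N^j) (with d_0 = 0). Computing the differences gives [2, 1, 1].
The number of blocks of size exactly k is (#blocks of size ≥ k) − (#blocks of size ≥ k + 1), so the partition is: 1 block(s) of size 1, 1 block(s) of size 3.
In nonincreasing order the block sizes are [3, 1].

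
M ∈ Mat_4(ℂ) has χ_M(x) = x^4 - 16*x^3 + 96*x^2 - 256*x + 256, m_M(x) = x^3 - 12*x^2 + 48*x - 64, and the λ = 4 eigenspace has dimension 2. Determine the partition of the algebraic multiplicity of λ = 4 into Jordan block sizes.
Block sizes for λ = 4: [3, 1]

Step 1 — from the characteristic polynomial, algebraic multiplicity of λ = 4 is 4. From dim ker(M − (4)·I) = 2, there are exactly 2 Jordan blocks for λ = 4.
Step 2 — from the minimal polynomial, the factor (x − 4)^3 tells us the largest block for λ = 4 has size 3.
Step 3 — with total size 4, 2 blocks, and largest block 3, the block sizes (in nonincreasing order) are [3, 1].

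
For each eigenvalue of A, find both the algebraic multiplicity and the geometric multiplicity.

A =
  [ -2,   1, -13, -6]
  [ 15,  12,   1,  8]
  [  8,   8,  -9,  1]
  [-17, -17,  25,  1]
λ = -3: alg = 2, geom = 2; λ = 4: alg = 2, geom = 1

Step 1 — factor the characteristic polynomial to read off the algebraic multiplicities:
  χ_A(x) = (x - 4)^2*(x + 3)^2

Step 2 — compute geometric multiplicities via the rank-nullity identity g(λ) = n − rank(A − λI):
  rank(A − (-3)·I) = 2, so dim ker(A − (-3)·I) = n − 2 = 2
  rank(A − (4)·I) = 3, so dim ker(A − (4)·I) = n − 3 = 1

Summary:
  λ = -3: algebraic multiplicity = 2, geometric multiplicity = 2
  λ = 4: algebraic multiplicity = 2, geometric multiplicity = 1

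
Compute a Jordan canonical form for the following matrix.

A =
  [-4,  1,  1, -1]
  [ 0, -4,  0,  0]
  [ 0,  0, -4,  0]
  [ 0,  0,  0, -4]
J_2(-4) ⊕ J_1(-4) ⊕ J_1(-4)

The characteristic polynomial is
  det(x·I − A) = x^4 + 16*x^3 + 96*x^2 + 256*x + 256 = (x + 4)^4

Eigenvalues and multiplicities (the geometric multiplicity of λ is n − rank(A − λI), which equals the number of Jordan blocks for λ):
  λ = -4: algebraic multiplicity = 4, geometric multiplicity = 3

Determining the block sizes for each eigenvalue:
  λ = -4: 3 blocks summing to 4 forces exactly one block of size 2 and the rest size 1 → block sizes [2, 1, 1]

Assembling the blocks gives a Jordan form
J =
  [-4,  1,  0,  0]
  [ 0, -4,  0,  0]
  [ 0,  0, -4,  0]
  [ 0,  0,  0, -4]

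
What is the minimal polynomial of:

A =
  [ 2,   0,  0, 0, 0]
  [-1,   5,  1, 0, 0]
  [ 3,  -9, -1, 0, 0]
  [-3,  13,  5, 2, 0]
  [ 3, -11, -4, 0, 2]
x^3 - 6*x^2 + 12*x - 8

The characteristic polynomial is χ_A(x) = (x - 2)^5, so the eigenvalues are known. The minimal polynomial is
  m_A(x) = Π_λ (x − λ)^{k_λ}
where k_λ is the size of the *largest* Jordan block for λ (equivalently, the smallest k with (A − λI)^k v = 0 for every generalised eigenvector v of λ).

  λ = 2: largest Jordan block has size 3, contributing (x − 2)^3

So m_A(x) = (x - 2)^3 = x^3 - 6*x^2 + 12*x - 8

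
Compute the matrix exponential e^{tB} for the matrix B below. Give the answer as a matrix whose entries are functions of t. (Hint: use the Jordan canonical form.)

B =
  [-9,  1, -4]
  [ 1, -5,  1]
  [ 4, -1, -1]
e^{tB} =
  [t^2*exp(-5*t)/2 - 4*t*exp(-5*t) + exp(-5*t), t*exp(-5*t), t^2*exp(-5*t)/2 - 4*t*exp(-5*t)]
  [t*exp(-5*t), exp(-5*t), t*exp(-5*t)]
  [-t^2*exp(-5*t)/2 + 4*t*exp(-5*t), -t*exp(-5*t), -t^2*exp(-5*t)/2 + 4*t*exp(-5*t) + exp(-5*t)]

Strategy: write B = P · J · P⁻¹ where J is a Jordan canonical form, so e^{tB} = P · e^{tJ} · P⁻¹, and e^{tJ} can be computed block-by-block.

B has Jordan form
J =
  [-5,  1,  0]
  [ 0, -5,  1]
  [ 0,  0, -5]
(up to reordering of blocks).

Per-block formulas:
  For a 3×3 Jordan block J_3(-5): exp(t · J_3(-5)) = e^(-5t)·(I + t·N + (t^2/2)·N^2), where N is the 3×3 nilpotent shift.

After assembling e^{tJ} and conjugating by P, we get:

e^{tB} =
  [t^2*exp(-5*t)/2 - 4*t*exp(-5*t) + exp(-5*t), t*exp(-5*t), t^2*exp(-5*t)/2 - 4*t*exp(-5*t)]
  [t*exp(-5*t), exp(-5*t), t*exp(-5*t)]
  [-t^2*exp(-5*t)/2 + 4*t*exp(-5*t), -t*exp(-5*t), -t^2*exp(-5*t)/2 + 4*t*exp(-5*t) + exp(-5*t)]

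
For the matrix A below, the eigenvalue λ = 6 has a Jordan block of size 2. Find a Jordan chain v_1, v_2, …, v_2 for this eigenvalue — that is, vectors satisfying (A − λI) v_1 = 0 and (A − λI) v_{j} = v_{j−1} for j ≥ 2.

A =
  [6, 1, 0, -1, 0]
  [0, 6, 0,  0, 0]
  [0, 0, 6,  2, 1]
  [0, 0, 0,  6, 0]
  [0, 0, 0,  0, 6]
A Jordan chain for λ = 6 of length 2:
v_1 = (1, 0, 0, 0, 0)ᵀ
v_2 = (0, 1, 0, 0, 0)ᵀ

Let N = A − (6)·I. We want v_2 with N^2 v_2 = 0 but N^1 v_2 ≠ 0; then v_{j-1} := N · v_j for j = 2, …, 2.

Pick v_2 = (0, 1, 0, 0, 0)ᵀ.
Then v_1 = N · v_2 = (1, 0, 0, 0, 0)ᵀ.

Sanity check: (A − (6)·I) v_1 = (0, 0, 0, 0, 0)ᵀ = 0. ✓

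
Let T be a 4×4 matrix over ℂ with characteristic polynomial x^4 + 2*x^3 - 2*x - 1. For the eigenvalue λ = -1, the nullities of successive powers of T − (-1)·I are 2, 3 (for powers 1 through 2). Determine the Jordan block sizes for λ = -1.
Block sizes for λ = -1: [2, 1]

From the dimensions of kernels of powers, the number of Jordan blocks of size at least j is d_j − d_{j−1} where d_j = dim ker(N^j) (with d_0 = 0). Computing the differences gives [2, 1].
The number of blocks of size exactly k is (#blocks of size ≥ k) − (#blocks of size ≥ k + 1), so the partition is: 1 block(s) of size 1, 1 block(s) of size 2.
In nonincreasing order the block sizes are [2, 1].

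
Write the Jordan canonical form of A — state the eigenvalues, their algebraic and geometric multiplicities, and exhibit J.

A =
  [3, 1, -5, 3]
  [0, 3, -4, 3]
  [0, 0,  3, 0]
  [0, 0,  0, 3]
J_3(3) ⊕ J_1(3)

The characteristic polynomial is
  det(x·I − A) = x^4 - 12*x^3 + 54*x^2 - 108*x + 81 = (x - 3)^4

Eigenvalues and multiplicities (the geometric multiplicity of λ is n − rank(A − λI), which equals the number of Jordan blocks for λ):
  λ = 3: algebraic multiplicity = 4, geometric multiplicity = 2

Determining the block sizes for each eigenvalue:
  λ = 3: with am = 4 and gm = 2, the partition is not yet determined (e.g. several partitions of 4 into 2 parts exist). Let N = A − (3)·I. Computing rank(N^1) = 2, rank(N^2) = 1, rank(N^3) = 0; the number of blocks of size ≥ j is rank(N^{j−1}) − rank(N^j), giving [2, 1, 1]. So we have 1 block(s) of size 3, 1 block(s) of size 1 → block sizes [3, 1]

Assembling the blocks gives a Jordan form
J =
  [3, 1, 0, 0]
  [0, 3, 1, 0]
  [0, 0, 3, 0]
  [0, 0, 0, 3]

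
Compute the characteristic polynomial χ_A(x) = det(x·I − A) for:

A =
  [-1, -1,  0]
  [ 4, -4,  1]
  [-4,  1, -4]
x^3 + 9*x^2 + 27*x + 27

Expanding det(x·I − A) (e.g. by cofactor expansion or by noting that A is similar to its Jordan form J, which has the same characteristic polynomial as A) gives
  χ_A(x) = x^3 + 9*x^2 + 27*x + 27
which factors as (x + 3)^3. The eigenvalues (with algebraic multiplicities) are λ = -3 with multiplicity 3.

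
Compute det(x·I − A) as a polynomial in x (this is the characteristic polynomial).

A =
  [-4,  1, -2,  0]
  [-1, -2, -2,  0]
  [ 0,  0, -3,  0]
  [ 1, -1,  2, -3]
x^4 + 12*x^3 + 54*x^2 + 108*x + 81

Expanding det(x·I − A) (e.g. by cofactor expansion or by noting that A is similar to its Jordan form J, which has the same characteristic polynomial as A) gives
  χ_A(x) = x^4 + 12*x^3 + 54*x^2 + 108*x + 81
which factors as (x + 3)^4. The eigenvalues (with algebraic multiplicities) are λ = -3 with multiplicity 4.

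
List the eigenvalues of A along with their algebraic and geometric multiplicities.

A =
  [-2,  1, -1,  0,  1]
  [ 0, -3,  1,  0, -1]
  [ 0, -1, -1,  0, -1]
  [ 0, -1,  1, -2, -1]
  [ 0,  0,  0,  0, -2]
λ = -2: alg = 5, geom = 4

Step 1 — factor the characteristic polynomial to read off the algebraic multiplicities:
  χ_A(x) = (x + 2)^5

Step 2 — compute geometric multiplicities via the rank-nullity identity g(λ) = n − rank(A − λI):
  rank(A − (-2)·I) = 1, so dim ker(A − (-2)·I) = n − 1 = 4

Summary:
  λ = -2: algebraic multiplicity = 5, geometric multiplicity = 4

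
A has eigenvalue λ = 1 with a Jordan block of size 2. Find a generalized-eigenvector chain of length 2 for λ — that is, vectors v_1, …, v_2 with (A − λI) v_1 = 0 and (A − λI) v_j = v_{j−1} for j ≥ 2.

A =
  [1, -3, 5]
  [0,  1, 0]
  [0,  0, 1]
A Jordan chain for λ = 1 of length 2:
v_1 = (-3, 0, 0)ᵀ
v_2 = (0, 1, 0)ᵀ

Let N = A − (1)·I. We want v_2 with N^2 v_2 = 0 but N^1 v_2 ≠ 0; then v_{j-1} := N · v_j for j = 2, …, 2.

Pick v_2 = (0, 1, 0)ᵀ.
Then v_1 = N · v_2 = (-3, 0, 0)ᵀ.

Sanity check: (A − (1)·I) v_1 = (0, 0, 0)ᵀ = 0. ✓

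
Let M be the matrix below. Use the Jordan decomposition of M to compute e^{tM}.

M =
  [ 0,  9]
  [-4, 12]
e^{tM} =
  [-6*t*exp(6*t) + exp(6*t), 9*t*exp(6*t)]
  [-4*t*exp(6*t), 6*t*exp(6*t) + exp(6*t)]

Strategy: write M = P · J · P⁻¹ where J is a Jordan canonical form, so e^{tM} = P · e^{tJ} · P⁻¹, and e^{tJ} can be computed block-by-block.

M has Jordan form
J =
  [6, 1]
  [0, 6]
(up to reordering of blocks).

Per-block formulas:
  For a 2×2 Jordan block J_2(6): exp(t · J_2(6)) = e^(6t)·(I + t·N), where N is the 2×2 nilpotent shift.

After assembling e^{tJ} and conjugating by P, we get:

e^{tM} =
  [-6*t*exp(6*t) + exp(6*t), 9*t*exp(6*t)]
  [-4*t*exp(6*t), 6*t*exp(6*t) + exp(6*t)]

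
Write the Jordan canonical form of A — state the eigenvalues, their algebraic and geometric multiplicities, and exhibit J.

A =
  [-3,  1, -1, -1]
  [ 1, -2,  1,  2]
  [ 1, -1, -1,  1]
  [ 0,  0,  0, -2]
J_3(-2) ⊕ J_1(-2)

The characteristic polynomial is
  det(x·I − A) = x^4 + 8*x^3 + 24*x^2 + 32*x + 16 = (x + 2)^4

Eigenvalues and multiplicities (the geometric multiplicity of λ is n − rank(A − λI), which equals the number of Jordan blocks for λ):
  λ = -2: algebraic multiplicity = 4, geometric multiplicity = 2

Determining the block sizes for each eigenvalue:
  λ = -2: with am = 4 and gm = 2, the partition is not yet determined (e.g. several partitions of 4 into 2 parts exist). Let N = A − (-2)·I. Computing rank(N^1) = 2, rank(N^2) = 1, rank(N^3) = 0; the number of blocks of size ≥ j is rank(N^{j−1}) − rank(N^j), giving [2, 1, 1]. So we have 1 block(s) of size 3, 1 block(s) of size 1 → block sizes [3, 1]

Assembling the blocks gives a Jordan form
J =
  [-2,  1,  0,  0]
  [ 0, -2,  1,  0]
  [ 0,  0, -2,  0]
  [ 0,  0,  0, -2]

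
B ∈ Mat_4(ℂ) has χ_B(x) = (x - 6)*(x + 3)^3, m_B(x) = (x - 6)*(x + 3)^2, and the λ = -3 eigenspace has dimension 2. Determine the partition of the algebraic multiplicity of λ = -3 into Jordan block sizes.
Block sizes for λ = -3: [2, 1]

Step 1 — from the characteristic polynomial, algebraic multiplicity of λ = -3 is 3. From dim ker(B − (-3)·I) = 2, there are exactly 2 Jordan blocks for λ = -3.
Step 2 — from the minimal polynomial, the factor (x + 3)^2 tells us the largest block for λ = -3 has size 2.
Step 3 — with total size 3, 2 blocks, and largest block 2, the block sizes (in nonincreasing order) are [2, 1].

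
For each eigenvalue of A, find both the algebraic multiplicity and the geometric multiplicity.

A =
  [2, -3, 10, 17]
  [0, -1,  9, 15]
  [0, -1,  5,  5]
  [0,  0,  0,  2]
λ = 2: alg = 4, geom = 2

Step 1 — factor the characteristic polynomial to read off the algebraic multiplicities:
  χ_A(x) = (x - 2)^4

Step 2 — compute geometric multiplicities via the rank-nullity identity g(λ) = n − rank(A − λI):
  rank(A − (2)·I) = 2, so dim ker(A − (2)·I) = n − 2 = 2

Summary:
  λ = 2: algebraic multiplicity = 4, geometric multiplicity = 2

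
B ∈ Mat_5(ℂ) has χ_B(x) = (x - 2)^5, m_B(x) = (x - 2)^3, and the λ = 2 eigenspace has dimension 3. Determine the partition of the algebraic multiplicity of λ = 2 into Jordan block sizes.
Block sizes for λ = 2: [3, 1, 1]

Step 1 — from the characteristic polynomial, algebraic multiplicity of λ = 2 is 5. From dim ker(B − (2)·I) = 3, there are exactly 3 Jordan blocks for λ = 2.
Step 2 — from the minimal polynomial, the factor (x − 2)^3 tells us the largest block for λ = 2 has size 3.
Step 3 — with total size 5, 3 blocks, and largest block 3, the block sizes (in nonincreasing order) are [3, 1, 1].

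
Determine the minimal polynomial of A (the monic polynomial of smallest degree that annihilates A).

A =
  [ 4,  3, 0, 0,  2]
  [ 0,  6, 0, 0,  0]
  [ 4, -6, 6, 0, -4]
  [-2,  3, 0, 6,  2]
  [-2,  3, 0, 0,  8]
x^2 - 12*x + 36

The characteristic polynomial is χ_A(x) = (x - 6)^5, so the eigenvalues are known. The minimal polynomial is
  m_A(x) = Π_λ (x − λ)^{k_λ}
where k_λ is the size of the *largest* Jordan block for λ (equivalently, the smallest k with (A − λI)^k v = 0 for every generalised eigenvector v of λ).

  λ = 6: largest Jordan block has size 2, contributing (x − 6)^2

So m_A(x) = (x - 6)^2 = x^2 - 12*x + 36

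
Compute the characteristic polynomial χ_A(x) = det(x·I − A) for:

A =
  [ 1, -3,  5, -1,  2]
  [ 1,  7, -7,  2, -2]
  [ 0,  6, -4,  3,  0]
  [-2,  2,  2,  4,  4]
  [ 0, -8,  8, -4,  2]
x^5 - 10*x^4 + 40*x^3 - 80*x^2 + 80*x - 32

Expanding det(x·I − A) (e.g. by cofactor expansion or by noting that A is similar to its Jordan form J, which has the same characteristic polynomial as A) gives
  χ_A(x) = x^5 - 10*x^4 + 40*x^3 - 80*x^2 + 80*x - 32
which factors as (x - 2)^5. The eigenvalues (with algebraic multiplicities) are λ = 2 with multiplicity 5.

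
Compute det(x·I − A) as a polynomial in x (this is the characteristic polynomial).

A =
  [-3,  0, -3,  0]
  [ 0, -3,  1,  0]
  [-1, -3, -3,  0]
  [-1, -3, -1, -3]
x^4 + 12*x^3 + 54*x^2 + 108*x + 81

Expanding det(x·I − A) (e.g. by cofactor expansion or by noting that A is similar to its Jordan form J, which has the same characteristic polynomial as A) gives
  χ_A(x) = x^4 + 12*x^3 + 54*x^2 + 108*x + 81
which factors as (x + 3)^4. The eigenvalues (with algebraic multiplicities) are λ = -3 with multiplicity 4.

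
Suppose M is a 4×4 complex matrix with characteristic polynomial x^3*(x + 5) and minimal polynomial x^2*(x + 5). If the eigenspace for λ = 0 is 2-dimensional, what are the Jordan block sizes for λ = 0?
Block sizes for λ = 0: [2, 1]

Step 1 — from the characteristic polynomial, algebraic multiplicity of λ = 0 is 3. From dim ker(M − (0)·I) = 2, there are exactly 2 Jordan blocks for λ = 0.
Step 2 — from the minimal polynomial, the factor (x − 0)^2 tells us the largest block for λ = 0 has size 2.
Step 3 — with total size 3, 2 blocks, and largest block 2, the block sizes (in nonincreasing order) are [2, 1].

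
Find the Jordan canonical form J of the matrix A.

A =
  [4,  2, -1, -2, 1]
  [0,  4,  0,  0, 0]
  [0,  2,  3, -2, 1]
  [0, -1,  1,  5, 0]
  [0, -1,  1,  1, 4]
J_3(4) ⊕ J_1(4) ⊕ J_1(4)

The characteristic polynomial is
  det(x·I − A) = x^5 - 20*x^4 + 160*x^3 - 640*x^2 + 1280*x - 1024 = (x - 4)^5

Eigenvalues and multiplicities (the geometric multiplicity of λ is n − rank(A − λI), which equals the number of Jordan blocks for λ):
  λ = 4: algebraic multiplicity = 5, geometric multiplicity = 3

Determining the block sizes for each eigenvalue:
  λ = 4: with am = 5 and gm = 3, the partition is not yet determined (e.g. several partitions of 5 into 3 parts exist). Let N = A − (4)·I. Computing rank(N^1) = 2, rank(N^2) = 1, rank(N^3) = 0; the number of blocks of size ≥ j is rank(N^{j−1}) − rank(N^j), giving [3, 1, 1]. So we have 1 block(s) of size 3, 2 block(s) of size 1 → block sizes [3, 1, 1]

Assembling the blocks gives a Jordan form
J =
  [4, 1, 0, 0, 0]
  [0, 4, 1, 0, 0]
  [0, 0, 4, 0, 0]
  [0, 0, 0, 4, 0]
  [0, 0, 0, 0, 4]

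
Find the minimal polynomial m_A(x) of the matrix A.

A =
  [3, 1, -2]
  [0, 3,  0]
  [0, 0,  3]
x^2 - 6*x + 9

The characteristic polynomial is χ_A(x) = (x - 3)^3, so the eigenvalues are known. The minimal polynomial is
  m_A(x) = Π_λ (x − λ)^{k_λ}
where k_λ is the size of the *largest* Jordan block for λ (equivalently, the smallest k with (A − λI)^k v = 0 for every generalised eigenvector v of λ).

  λ = 3: largest Jordan block has size 2, contributing (x − 3)^2

So m_A(x) = (x - 3)^2 = x^2 - 6*x + 9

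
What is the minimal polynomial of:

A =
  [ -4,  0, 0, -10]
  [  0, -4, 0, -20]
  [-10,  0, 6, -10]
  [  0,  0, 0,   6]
x^2 - 2*x - 24

The characteristic polynomial is χ_A(x) = (x - 6)^2*(x + 4)^2, so the eigenvalues are known. The minimal polynomial is
  m_A(x) = Π_λ (x − λ)^{k_λ}
where k_λ is the size of the *largest* Jordan block for λ (equivalently, the smallest k with (A − λI)^k v = 0 for every generalised eigenvector v of λ).

  λ = -4: largest Jordan block has size 1, contributing (x + 4)
  λ = 6: largest Jordan block has size 1, contributing (x − 6)

So m_A(x) = (x - 6)*(x + 4) = x^2 - 2*x - 24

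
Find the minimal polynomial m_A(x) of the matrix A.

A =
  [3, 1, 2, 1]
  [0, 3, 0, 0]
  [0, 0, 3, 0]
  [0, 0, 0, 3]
x^2 - 6*x + 9

The characteristic polynomial is χ_A(x) = (x - 3)^4, so the eigenvalues are known. The minimal polynomial is
  m_A(x) = Π_λ (x − λ)^{k_λ}
where k_λ is the size of the *largest* Jordan block for λ (equivalently, the smallest k with (A − λI)^k v = 0 for every generalised eigenvector v of λ).

  λ = 3: largest Jordan block has size 2, contributing (x − 3)^2

So m_A(x) = (x - 3)^2 = x^2 - 6*x + 9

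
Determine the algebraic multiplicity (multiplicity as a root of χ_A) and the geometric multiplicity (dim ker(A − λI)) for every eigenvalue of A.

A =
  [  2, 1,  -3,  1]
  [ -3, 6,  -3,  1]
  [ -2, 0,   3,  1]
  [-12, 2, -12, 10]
λ = 5: alg = 3, geom = 2; λ = 6: alg = 1, geom = 1

Step 1 — factor the characteristic polynomial to read off the algebraic multiplicities:
  χ_A(x) = (x - 6)*(x - 5)^3

Step 2 — compute geometric multiplicities via the rank-nullity identity g(λ) = n − rank(A − λI):
  rank(A − (5)·I) = 2, so dim ker(A − (5)·I) = n − 2 = 2
  rank(A − (6)·I) = 3, so dim ker(A − (6)·I) = n − 3 = 1

Summary:
  λ = 5: algebraic multiplicity = 3, geometric multiplicity = 2
  λ = 6: algebraic multiplicity = 1, geometric multiplicity = 1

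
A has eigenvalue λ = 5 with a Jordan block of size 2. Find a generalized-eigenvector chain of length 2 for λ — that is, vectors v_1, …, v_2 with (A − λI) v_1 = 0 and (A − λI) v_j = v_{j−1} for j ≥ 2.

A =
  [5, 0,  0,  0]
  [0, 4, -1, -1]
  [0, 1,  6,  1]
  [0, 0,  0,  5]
A Jordan chain for λ = 5 of length 2:
v_1 = (0, -1, 1, 0)ᵀ
v_2 = (0, 1, 0, 0)ᵀ

Let N = A − (5)·I. We want v_2 with N^2 v_2 = 0 but N^1 v_2 ≠ 0; then v_{j-1} := N · v_j for j = 2, …, 2.

Pick v_2 = (0, 1, 0, 0)ᵀ.
Then v_1 = N · v_2 = (0, -1, 1, 0)ᵀ.

Sanity check: (A − (5)·I) v_1 = (0, 0, 0, 0)ᵀ = 0. ✓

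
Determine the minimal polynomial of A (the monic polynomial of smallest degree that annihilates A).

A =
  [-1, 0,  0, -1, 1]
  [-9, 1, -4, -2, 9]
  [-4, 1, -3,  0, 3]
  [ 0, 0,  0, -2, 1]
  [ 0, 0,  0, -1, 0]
x^3 + 3*x^2 + 3*x + 1

The characteristic polynomial is χ_A(x) = (x + 1)^5, so the eigenvalues are known. The minimal polynomial is
  m_A(x) = Π_λ (x − λ)^{k_λ}
where k_λ is the size of the *largest* Jordan block for λ (equivalently, the smallest k with (A − λI)^k v = 0 for every generalised eigenvector v of λ).

  λ = -1: largest Jordan block has size 3, contributing (x + 1)^3

So m_A(x) = (x + 1)^3 = x^3 + 3*x^2 + 3*x + 1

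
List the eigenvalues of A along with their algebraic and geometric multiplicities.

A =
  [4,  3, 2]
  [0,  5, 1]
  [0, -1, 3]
λ = 4: alg = 3, geom = 1

Step 1 — factor the characteristic polynomial to read off the algebraic multiplicities:
  χ_A(x) = (x - 4)^3

Step 2 — compute geometric multiplicities via the rank-nullity identity g(λ) = n − rank(A − λI):
  rank(A − (4)·I) = 2, so dim ker(A − (4)·I) = n − 2 = 1

Summary:
  λ = 4: algebraic multiplicity = 3, geometric multiplicity = 1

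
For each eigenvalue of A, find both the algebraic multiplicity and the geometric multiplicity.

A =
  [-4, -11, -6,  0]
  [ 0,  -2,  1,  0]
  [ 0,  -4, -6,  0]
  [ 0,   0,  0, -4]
λ = -4: alg = 4, geom = 2

Step 1 — factor the characteristic polynomial to read off the algebraic multiplicities:
  χ_A(x) = (x + 4)^4

Step 2 — compute geometric multiplicities via the rank-nullity identity g(λ) = n − rank(A − λI):
  rank(A − (-4)·I) = 2, so dim ker(A − (-4)·I) = n − 2 = 2

Summary:
  λ = -4: algebraic multiplicity = 4, geometric multiplicity = 2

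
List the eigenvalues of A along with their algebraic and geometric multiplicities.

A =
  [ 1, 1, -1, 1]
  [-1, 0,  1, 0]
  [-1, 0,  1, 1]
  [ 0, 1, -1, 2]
λ = 1: alg = 4, geom = 2

Step 1 — factor the characteristic polynomial to read off the algebraic multiplicities:
  χ_A(x) = (x - 1)^4

Step 2 — compute geometric multiplicities via the rank-nullity identity g(λ) = n − rank(A − λI):
  rank(A − (1)·I) = 2, so dim ker(A − (1)·I) = n − 2 = 2

Summary:
  λ = 1: algebraic multiplicity = 4, geometric multiplicity = 2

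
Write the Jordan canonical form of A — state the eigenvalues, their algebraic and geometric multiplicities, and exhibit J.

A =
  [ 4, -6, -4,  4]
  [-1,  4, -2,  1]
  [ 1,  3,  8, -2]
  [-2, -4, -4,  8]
J_3(6) ⊕ J_1(6)

The characteristic polynomial is
  det(x·I − A) = x^4 - 24*x^3 + 216*x^2 - 864*x + 1296 = (x - 6)^4

Eigenvalues and multiplicities (the geometric multiplicity of λ is n − rank(A − λI), which equals the number of Jordan blocks for λ):
  λ = 6: algebraic multiplicity = 4, geometric multiplicity = 2

Determining the block sizes for each eigenvalue:
  λ = 6: with am = 4 and gm = 2, the partition is not yet determined (e.g. several partitions of 4 into 2 parts exist). Let N = A − (6)·I. Computing rank(N^1) = 2, rank(N^2) = 1, rank(N^3) = 0; the number of blocks of size ≥ j is rank(N^{j−1}) − rank(N^j), giving [2, 1, 1]. So we have 1 block(s) of size 3, 1 block(s) of size 1 → block sizes [3, 1]

Assembling the blocks gives a Jordan form
J =
  [6, 1, 0, 0]
  [0, 6, 1, 0]
  [0, 0, 6, 0]
  [0, 0, 0, 6]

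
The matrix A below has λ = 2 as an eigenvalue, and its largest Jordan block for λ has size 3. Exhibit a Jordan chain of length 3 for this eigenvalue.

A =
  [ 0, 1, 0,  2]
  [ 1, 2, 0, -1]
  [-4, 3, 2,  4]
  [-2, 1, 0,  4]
A Jordan chain for λ = 2 of length 3:
v_1 = (1, 0, 3, 1)ᵀ
v_2 = (-2, 1, -4, -2)ᵀ
v_3 = (1, 0, 0, 0)ᵀ

Let N = A − (2)·I. We want v_3 with N^3 v_3 = 0 but N^2 v_3 ≠ 0; then v_{j-1} := N · v_j for j = 3, …, 2.

Pick v_3 = (1, 0, 0, 0)ᵀ.
Then v_2 = N · v_3 = (-2, 1, -4, -2)ᵀ.
Then v_1 = N · v_2 = (1, 0, 3, 1)ᵀ.

Sanity check: (A − (2)·I) v_1 = (0, 0, 0, 0)ᵀ = 0. ✓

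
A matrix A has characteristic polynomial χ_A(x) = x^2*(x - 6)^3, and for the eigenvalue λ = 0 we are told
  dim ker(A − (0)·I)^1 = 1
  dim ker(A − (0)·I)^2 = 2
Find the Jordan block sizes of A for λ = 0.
Block sizes for λ = 0: [2]

From the dimensions of kernels of powers, the number of Jordan blocks of size at least j is d_j − d_{j−1} where d_j = dim ker(N^j) (with d_0 = 0). Computing the differences gives [1, 1].
The number of blocks of size exactly k is (#blocks of size ≥ k) − (#blocks of size ≥ k + 1), so the partition is: 1 block(s) of size 2.
In nonincreasing order the block sizes are [2].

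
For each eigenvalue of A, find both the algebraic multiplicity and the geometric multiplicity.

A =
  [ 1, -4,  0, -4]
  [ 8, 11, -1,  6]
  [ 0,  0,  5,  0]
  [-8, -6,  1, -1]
λ = 1: alg = 1, geom = 1; λ = 5: alg = 3, geom = 2

Step 1 — factor the characteristic polynomial to read off the algebraic multiplicities:
  χ_A(x) = (x - 5)^3*(x - 1)

Step 2 — compute geometric multiplicities via the rank-nullity identity g(λ) = n − rank(A − λI):
  rank(A − (1)·I) = 3, so dim ker(A − (1)·I) = n − 3 = 1
  rank(A − (5)·I) = 2, so dim ker(A − (5)·I) = n − 2 = 2

Summary:
  λ = 1: algebraic multiplicity = 1, geometric multiplicity = 1
  λ = 5: algebraic multiplicity = 3, geometric multiplicity = 2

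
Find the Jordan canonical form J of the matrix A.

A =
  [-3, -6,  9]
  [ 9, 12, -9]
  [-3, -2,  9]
J_2(6) ⊕ J_1(6)

The characteristic polynomial is
  det(x·I − A) = x^3 - 18*x^2 + 108*x - 216 = (x - 6)^3

Eigenvalues and multiplicities (the geometric multiplicity of λ is n − rank(A − λI), which equals the number of Jordan blocks for λ):
  λ = 6: algebraic multiplicity = 3, geometric multiplicity = 2

Determining the block sizes for each eigenvalue:
  λ = 6: 2 blocks summing to 3 forces exactly one block of size 2 and the rest size 1 → block sizes [2, 1]

Assembling the blocks gives a Jordan form
J =
  [6, 1, 0]
  [0, 6, 0]
  [0, 0, 6]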